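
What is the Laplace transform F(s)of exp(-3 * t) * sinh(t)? 1/((s + 3)^2 - 1)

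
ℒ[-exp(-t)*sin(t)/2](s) -1/(2*(s+1)^2+2)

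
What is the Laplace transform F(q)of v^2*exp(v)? 2/(q - 1)^3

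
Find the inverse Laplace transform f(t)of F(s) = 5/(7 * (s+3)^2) 5 * t * exp(-3 * t)/7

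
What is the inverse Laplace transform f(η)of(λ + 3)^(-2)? η * exp(-3 * η)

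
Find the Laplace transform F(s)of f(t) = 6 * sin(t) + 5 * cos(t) 6/(s^2 + 1) + 5 * s/(s^2 + 1)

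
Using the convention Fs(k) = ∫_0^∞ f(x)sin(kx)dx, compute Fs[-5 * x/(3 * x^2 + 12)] -5 * pi * exp(-2 * k)/6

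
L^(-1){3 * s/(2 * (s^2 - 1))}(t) 3 * cosh(t)/2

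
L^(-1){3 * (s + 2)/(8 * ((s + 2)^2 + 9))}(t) 3 * exp(-2 * t) * cos(3 * t)/8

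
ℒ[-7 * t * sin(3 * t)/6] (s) -7 * s/(s^2 + 9)^2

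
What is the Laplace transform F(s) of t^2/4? 1/(2*s^3) 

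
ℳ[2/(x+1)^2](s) -2*pi*(s - 1)/sin(pi*s)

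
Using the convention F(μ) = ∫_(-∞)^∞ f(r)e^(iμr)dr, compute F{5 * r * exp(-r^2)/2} 5 * I * sqrt(pi) * μ * exp(-μ^2/4)/4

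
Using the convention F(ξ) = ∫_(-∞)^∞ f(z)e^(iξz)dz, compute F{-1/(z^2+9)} -pi*exp(-3*Abs(ξ))/3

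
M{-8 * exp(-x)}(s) -8 * gamma(s)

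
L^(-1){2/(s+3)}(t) 2*exp(-3*t)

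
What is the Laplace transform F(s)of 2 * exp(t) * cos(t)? 2 * (s - 1)/((s - 1)^2 + 1)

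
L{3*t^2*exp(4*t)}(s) 6/(s - 4)^3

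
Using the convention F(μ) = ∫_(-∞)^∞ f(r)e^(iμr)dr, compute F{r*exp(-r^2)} I*sqrt(pi)*μ*exp(-μ^2/4)/2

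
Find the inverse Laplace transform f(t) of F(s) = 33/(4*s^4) 11*t^3/8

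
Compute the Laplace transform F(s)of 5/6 5/(6 * s)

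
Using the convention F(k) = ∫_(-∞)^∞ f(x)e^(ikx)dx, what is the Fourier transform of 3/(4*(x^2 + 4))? 3*pi*exp(-2*Abs(k))/8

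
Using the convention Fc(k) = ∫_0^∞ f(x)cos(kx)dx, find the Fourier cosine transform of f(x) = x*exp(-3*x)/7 (9 - k^2)/(7*(k^2 + 9)^2)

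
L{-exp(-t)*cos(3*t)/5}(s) (-s - 1)/(5*((s + 1)^2 + 9))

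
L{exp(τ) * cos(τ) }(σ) (σ - 1) /((σ - 1) ^2 + 1) 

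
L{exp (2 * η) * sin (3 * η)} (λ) 3/ ( (λ - 2)^2 + 9)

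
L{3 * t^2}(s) 6/s^3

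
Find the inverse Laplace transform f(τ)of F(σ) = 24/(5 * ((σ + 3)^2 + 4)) 12 * exp(-3 * τ) * sin(2 * τ)/5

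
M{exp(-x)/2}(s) gamma(s)/2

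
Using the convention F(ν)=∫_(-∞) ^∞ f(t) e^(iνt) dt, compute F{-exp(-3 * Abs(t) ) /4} -3/(2 * ν^2 + 18) 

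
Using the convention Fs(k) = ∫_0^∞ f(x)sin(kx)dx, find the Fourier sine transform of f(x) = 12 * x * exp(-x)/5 24 * k/(5 * (k^2+1)^2)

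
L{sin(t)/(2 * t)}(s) atan(1/s)/2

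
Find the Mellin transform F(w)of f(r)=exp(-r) gamma(w)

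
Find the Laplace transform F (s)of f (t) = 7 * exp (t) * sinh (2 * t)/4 7/ (2 * ( (s - 1)^2 - 4))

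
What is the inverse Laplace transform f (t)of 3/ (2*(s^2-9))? sinh (3*t)/2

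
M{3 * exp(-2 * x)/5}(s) 3 * gamma(s)/(5 * 2^s)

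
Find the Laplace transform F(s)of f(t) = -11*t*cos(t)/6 11*(1 - s^2)/(6*(s^2 + 1)^2)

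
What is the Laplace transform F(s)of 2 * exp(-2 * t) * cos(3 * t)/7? 2 * (s+2)/(7 * ((s+2)^2+9))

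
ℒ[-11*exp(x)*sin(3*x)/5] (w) -33/(5*(w - 1)^2+45)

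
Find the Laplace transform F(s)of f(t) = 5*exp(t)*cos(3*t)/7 5*(s - 1)/(7*((s - 1)^2 + 9))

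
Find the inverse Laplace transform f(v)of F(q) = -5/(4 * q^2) -5 * v/4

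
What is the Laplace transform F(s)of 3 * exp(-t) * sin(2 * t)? 6/((s + 1)^2 + 4)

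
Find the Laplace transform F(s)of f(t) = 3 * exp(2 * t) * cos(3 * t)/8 3 * (s - 2)/(8 * ((s - 2)^2 + 9))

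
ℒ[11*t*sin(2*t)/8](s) 11*s/(2*(s^2 + 4)^2)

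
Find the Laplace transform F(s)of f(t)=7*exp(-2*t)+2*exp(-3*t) 7/(s+2)+2/(s+3)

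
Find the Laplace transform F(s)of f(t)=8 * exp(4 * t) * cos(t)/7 8 * (s - 4)/(7 * ((s - 4)^2 + 1))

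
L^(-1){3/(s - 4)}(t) 3 * exp(4 * t)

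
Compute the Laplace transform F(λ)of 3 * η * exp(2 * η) 3/(λ - 2)^2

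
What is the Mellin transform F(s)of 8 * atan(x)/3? -4 * pi * sec(pi * s/2)/(3 * s)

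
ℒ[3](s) 3/s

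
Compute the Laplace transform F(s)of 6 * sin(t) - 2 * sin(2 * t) 6/(s^2 + 1) - 4/(s^2 + 4)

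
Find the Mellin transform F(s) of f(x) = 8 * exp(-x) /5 8 * gamma(s) /5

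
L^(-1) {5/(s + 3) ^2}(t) 5 * t * exp(-3 * t) 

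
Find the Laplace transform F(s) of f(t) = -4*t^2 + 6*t 6/s^2 - 8/s^3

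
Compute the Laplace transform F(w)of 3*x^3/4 9/(2*w^4)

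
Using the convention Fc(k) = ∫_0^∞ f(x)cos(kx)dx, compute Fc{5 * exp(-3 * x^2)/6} 5 * sqrt(3) * sqrt(pi) * exp(-k^2/12)/36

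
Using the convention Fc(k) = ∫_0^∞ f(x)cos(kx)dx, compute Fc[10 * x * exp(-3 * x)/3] 10 * (9 - k^2)/(3 * (k^2 + 9)^2)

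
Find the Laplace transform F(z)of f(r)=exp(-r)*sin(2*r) 2/((z + 1)^2 + 4)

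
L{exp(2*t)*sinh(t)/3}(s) 1/(3*((s - 2)^2 - 1))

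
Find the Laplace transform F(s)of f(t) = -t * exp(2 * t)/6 -1/(6 * (s - 2)^2)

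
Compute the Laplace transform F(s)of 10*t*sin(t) 20*s/(s^2 + 1)^2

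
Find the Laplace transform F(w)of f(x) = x w^(-2)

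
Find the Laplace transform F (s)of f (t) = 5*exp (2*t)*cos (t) 5*(s - 2)/ ( (s - 2)^2 + 1)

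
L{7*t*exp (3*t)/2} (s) 7/ (2*(s - 3)^2)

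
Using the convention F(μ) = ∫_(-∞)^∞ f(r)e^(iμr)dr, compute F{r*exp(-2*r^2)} sqrt(2)*I*sqrt(pi)*μ*exp(-μ^2/8)/8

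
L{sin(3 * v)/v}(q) atan(3/q)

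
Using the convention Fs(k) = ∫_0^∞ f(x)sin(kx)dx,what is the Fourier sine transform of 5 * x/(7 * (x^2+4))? 5 * pi * exp(-2 * k)/14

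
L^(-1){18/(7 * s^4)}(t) 3 * t^3/7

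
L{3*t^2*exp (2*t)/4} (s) 3/ (2*(s - 2)^3)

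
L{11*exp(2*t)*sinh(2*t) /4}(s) 11/(2*s*(s - 4) ) 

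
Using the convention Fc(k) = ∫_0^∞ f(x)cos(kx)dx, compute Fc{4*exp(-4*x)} 16/(k^2 + 16)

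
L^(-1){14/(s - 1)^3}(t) 7 * t^2 * exp(t)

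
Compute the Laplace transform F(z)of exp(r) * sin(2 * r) 2/((z - 1)^2 + 4)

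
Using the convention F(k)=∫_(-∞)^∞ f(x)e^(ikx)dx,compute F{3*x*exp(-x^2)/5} 3*I*sqrt(pi)*k*exp(-k^2/4)/10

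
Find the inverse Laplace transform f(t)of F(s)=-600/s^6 -5 * t^5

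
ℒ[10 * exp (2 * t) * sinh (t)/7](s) 10/ (7 * ( (s - 2)^2 - 1))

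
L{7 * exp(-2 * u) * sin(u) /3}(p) 7/(3 * ((p + 2) ^2 + 1) ) 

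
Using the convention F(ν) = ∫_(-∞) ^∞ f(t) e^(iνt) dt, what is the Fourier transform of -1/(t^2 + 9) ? -pi * exp(-3 * Abs(ν) ) /3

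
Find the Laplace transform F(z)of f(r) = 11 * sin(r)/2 11/(2 * (z^2 + 1))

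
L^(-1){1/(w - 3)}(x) exp(3*x)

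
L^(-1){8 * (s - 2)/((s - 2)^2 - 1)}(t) 8 * exp(2 * t) * cosh(t)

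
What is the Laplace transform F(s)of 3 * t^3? 18/s^4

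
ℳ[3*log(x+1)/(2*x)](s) -3*pi*csc(pi*s)/(2*s - 2)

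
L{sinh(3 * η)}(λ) 3/(λ^2 - 9)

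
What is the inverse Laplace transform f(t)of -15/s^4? -5 * t^3/2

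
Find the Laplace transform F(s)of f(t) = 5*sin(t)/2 5/(2*(s^2 + 1))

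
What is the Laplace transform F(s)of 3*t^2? 6/s^3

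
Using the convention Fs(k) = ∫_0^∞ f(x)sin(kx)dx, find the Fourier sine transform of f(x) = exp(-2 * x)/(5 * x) atan(k/2)/5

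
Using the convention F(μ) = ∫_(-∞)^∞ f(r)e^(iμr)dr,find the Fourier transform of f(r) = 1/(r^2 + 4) pi * exp(-2 * Abs(μ))/2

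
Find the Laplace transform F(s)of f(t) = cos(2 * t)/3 s/(3 * (s^2 + 4))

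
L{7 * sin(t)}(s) 7/(s^2 + 1)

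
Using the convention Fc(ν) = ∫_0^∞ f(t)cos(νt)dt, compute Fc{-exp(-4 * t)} -4/(ν^2 + 16)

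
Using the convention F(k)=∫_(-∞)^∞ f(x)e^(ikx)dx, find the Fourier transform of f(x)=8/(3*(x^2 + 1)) 8*pi*exp(-Abs(k))/3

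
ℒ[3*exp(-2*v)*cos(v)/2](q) 3*(q + 2)/(2*((q + 2)^2 + 1))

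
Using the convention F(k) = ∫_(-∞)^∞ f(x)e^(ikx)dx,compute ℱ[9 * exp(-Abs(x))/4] 9/(2 * (k^2 + 1))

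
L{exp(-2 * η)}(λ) 1/(λ+2)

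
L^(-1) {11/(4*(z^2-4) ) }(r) 11*sinh(2*r) /8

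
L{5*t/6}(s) 5/(6*s^2)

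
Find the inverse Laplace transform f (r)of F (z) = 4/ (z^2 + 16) sin (4*r)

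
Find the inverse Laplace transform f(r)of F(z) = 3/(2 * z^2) 3 * r/2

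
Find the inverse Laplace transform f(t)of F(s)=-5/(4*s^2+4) -5*sin(t)/4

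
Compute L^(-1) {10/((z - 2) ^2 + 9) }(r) 10 * exp(2 * r) * sin(3 * r) /3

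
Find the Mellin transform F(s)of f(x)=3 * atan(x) -3 * pi * sec(pi * s/2)/(2 * s)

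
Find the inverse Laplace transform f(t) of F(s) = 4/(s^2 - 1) 4*sinh(t) 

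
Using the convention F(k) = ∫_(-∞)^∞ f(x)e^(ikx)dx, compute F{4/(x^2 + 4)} 2*pi*exp(-2*Abs(k))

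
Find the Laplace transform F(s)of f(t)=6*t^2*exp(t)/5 12/(5*(s - 1)^3)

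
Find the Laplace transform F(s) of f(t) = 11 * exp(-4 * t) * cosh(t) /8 11 * (s + 4) /(8 * ((s + 4) ^2-1) ) 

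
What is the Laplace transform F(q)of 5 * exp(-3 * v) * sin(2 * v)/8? 5/(4 * ((q + 3)^2 + 4))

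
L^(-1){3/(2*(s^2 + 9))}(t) sin(3*t)/2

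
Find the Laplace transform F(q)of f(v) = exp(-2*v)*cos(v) (q + 2)/((q + 2)^2 + 1)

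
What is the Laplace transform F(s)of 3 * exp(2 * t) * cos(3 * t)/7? 3 * (s - 2)/(7 * ((s - 2)^2 + 9))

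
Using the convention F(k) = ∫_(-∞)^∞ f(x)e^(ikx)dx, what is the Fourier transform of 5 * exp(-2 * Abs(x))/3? 20/(3 * (k^2 + 4))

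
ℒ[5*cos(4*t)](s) 5*s/(s^2 + 16)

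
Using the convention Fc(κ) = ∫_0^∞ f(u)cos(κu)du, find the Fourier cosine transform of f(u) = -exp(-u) -1/(κ^2 + 1)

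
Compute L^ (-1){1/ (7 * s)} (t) 1/7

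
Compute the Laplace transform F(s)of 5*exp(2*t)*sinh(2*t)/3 10/(3*s*(s - 4))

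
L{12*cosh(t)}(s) 12*s/(s^2-1)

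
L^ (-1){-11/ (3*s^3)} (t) -11*t^2/6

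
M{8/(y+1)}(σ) 8*pi*csc(pi*σ)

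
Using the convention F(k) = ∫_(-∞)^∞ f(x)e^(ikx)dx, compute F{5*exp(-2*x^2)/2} 5*sqrt(2)*sqrt(pi)*exp(-k^2/8)/4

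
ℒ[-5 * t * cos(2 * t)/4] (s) 5 * (4 - s^2)/(4 * (s^2 + 4)^2)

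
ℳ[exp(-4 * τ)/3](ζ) gamma(ζ)/(3 * 4^ζ)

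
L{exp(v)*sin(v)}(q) 1/((q - 1)^2 + 1)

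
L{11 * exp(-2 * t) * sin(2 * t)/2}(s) 11/((s + 2)^2 + 4)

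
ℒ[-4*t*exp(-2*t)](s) -4/(s + 2)^2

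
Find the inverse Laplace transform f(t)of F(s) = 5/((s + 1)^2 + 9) 5*exp(-t)*sin(3*t)/3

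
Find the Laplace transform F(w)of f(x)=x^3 6/w^4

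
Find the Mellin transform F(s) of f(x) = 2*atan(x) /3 -pi*sec(pi*s/2) /(3*s) 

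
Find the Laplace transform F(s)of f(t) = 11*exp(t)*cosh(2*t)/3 11*(s - 1)/(3*((s - 1)^2 - 4))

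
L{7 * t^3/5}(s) 42/(5 * s^4)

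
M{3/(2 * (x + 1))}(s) 3 * pi * csc(pi * s)/2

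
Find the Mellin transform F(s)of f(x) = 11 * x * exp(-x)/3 11 * gamma(s + 1)/3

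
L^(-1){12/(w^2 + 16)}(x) 3*sin(4*x)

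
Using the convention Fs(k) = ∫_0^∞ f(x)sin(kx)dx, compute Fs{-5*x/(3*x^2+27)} -5*pi*exp(-3*k)/6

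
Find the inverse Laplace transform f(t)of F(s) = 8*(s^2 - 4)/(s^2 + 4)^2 8*t*cos(2*t)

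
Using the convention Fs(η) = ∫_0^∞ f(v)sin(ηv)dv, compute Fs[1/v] pi/2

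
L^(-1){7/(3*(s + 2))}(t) 7*exp(-2*t)/3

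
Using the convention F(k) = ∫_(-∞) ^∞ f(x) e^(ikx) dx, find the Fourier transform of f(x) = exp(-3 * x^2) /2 sqrt(3) * sqrt(pi) * exp(-k^2/12) /6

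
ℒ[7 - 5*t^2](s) 7/s - 10/s^3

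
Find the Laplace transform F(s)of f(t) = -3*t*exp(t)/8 -3/(8*(s - 1)^2)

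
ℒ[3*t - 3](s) 3/s^2 - 3/s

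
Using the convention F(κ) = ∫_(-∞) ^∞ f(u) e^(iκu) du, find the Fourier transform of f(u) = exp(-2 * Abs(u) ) 4/(κ^2 + 4) 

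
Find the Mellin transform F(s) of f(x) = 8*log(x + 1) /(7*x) -8*pi*csc(pi*s) /(7*s - 7) 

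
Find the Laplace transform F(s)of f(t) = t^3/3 2/s^4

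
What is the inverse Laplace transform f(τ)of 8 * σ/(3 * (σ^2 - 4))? 8 * cosh(2 * τ)/3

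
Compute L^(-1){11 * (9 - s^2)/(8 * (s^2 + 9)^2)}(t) -11 * t * cos(3 * t)/8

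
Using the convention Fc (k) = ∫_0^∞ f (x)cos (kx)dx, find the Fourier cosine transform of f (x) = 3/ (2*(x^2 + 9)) pi*exp (-3*k)/4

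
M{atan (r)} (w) -pi * sec (pi * w/2)/ (2 * w)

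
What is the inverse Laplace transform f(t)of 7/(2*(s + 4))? 7*exp(-4*t)/2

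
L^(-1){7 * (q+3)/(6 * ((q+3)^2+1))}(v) 7 * exp(-3 * v) * cos(v)/6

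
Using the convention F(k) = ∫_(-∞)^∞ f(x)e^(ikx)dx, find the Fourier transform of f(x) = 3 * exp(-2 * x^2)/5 3 * sqrt(2) * sqrt(pi) * exp(-k^2/8)/10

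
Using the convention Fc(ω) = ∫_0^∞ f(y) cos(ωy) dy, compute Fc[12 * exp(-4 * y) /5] 48/(5 * (ω^2 + 16) ) 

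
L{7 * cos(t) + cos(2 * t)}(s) 7 * s/(s^2 + 1) + s/(s^2 + 4)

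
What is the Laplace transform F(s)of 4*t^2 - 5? 8/s^3 - 5/s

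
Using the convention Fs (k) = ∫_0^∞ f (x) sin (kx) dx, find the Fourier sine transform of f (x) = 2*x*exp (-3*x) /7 12*k/ (7*(k^2 + 9) ^2) 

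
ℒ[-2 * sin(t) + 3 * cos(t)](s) 3 * s/(s^2 + 1) - 2/(s^2 + 1)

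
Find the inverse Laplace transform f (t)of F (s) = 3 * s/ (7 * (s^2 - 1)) 3 * cosh (t)/7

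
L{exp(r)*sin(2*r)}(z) 2/((z - 1)^2 + 4)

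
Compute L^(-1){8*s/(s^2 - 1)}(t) 8*cosh(t)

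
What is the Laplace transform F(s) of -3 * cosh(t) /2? -3 * s/(2 * s^2-2) 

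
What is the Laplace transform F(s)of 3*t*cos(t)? 3*(s^2 - 1)/(s^2 + 1)^2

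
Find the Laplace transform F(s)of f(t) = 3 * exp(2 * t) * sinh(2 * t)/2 3/(s * (s - 4))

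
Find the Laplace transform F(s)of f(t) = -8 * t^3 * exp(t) -48/(s - 1)^4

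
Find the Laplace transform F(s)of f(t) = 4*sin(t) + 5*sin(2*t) 4/(s^2 + 1) + 10/(s^2 + 4)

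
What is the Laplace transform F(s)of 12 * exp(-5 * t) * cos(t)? 12 * (s+5)/((s+5)^2+1)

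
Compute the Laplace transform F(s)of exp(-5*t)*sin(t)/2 1/(2*((s + 5)^2 + 1))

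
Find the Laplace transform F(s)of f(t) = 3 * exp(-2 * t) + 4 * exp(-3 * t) 3/(s + 2) + 4/(s + 3)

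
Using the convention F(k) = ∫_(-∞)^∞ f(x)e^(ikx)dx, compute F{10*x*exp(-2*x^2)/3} 5*sqrt(2)*I*sqrt(pi)*k*exp(-k^2/8)/12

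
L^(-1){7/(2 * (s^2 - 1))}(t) 7 * sinh(t)/2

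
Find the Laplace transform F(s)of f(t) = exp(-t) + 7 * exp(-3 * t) 7/(s + 3) + 1/(s + 1)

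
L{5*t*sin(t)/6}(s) 5*s/(3*(s^2 + 1)^2)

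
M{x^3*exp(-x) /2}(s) gamma(s+3) /2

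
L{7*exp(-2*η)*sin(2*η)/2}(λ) 7/((λ+2)^2+4)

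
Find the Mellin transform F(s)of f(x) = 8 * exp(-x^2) 4 * gamma(s/2)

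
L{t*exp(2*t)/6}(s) 1/(6*(s - 2)^2)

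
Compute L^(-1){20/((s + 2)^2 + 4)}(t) 10*exp(-2*t)*sin(2*t)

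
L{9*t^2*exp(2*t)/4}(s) 9/(2*(s - 2)^3)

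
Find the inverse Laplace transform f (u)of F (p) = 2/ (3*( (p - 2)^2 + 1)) 2*exp (2*u)*sin (u)/3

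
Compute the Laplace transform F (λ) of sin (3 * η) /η atan (3/λ) 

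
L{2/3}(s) 2/(3*s)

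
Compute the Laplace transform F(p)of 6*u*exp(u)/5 6/(5*(p - 1)^2)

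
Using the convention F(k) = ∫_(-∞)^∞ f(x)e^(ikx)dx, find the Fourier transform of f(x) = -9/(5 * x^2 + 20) -9 * pi * exp(-2 * Abs(k))/10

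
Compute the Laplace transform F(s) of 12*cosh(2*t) 12*s/(s^2-4) 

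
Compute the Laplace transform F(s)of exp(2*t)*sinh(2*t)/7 2/(7*s*(s - 4))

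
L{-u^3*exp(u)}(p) -6/(p - 1)^4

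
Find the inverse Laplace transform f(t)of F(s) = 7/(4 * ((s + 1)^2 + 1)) 7 * exp(-t) * sin(t)/4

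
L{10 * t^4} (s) 240/s^5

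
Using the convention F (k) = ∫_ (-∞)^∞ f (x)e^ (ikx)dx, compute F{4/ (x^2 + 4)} 2 * pi * exp (-2 * Abs (k))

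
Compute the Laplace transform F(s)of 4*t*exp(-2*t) 4/(s + 2)^2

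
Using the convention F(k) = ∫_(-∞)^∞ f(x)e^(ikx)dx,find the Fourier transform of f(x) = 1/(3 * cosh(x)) pi/(3 * cosh(pi * k/2))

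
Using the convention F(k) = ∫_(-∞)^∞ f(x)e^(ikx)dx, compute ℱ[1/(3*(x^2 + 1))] pi*exp(-Abs(k))/3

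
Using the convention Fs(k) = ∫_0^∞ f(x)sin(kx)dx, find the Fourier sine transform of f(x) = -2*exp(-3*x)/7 -2*k/(7*k^2 + 63)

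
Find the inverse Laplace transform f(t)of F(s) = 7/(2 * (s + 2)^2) 7 * t * exp(-2 * t)/2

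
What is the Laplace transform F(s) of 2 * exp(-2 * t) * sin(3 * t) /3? 2/((s + 2) ^2 + 9) 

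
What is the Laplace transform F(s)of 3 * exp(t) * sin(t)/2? 3/(2 * ((s - 1)^2 + 1))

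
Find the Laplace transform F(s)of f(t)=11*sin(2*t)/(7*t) 11*atan(2/s)/7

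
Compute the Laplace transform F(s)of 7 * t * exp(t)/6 7/(6 * (s - 1)^2)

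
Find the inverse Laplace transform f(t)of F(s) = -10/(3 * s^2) -10 * t/3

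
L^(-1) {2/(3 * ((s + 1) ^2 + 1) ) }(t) 2 * exp(-t) * sin(t) /3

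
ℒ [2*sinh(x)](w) 2/(w^2 - 1)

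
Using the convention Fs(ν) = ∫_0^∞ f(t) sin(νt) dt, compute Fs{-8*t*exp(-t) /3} -16*ν/(3*(ν^2 + 1) ^2) 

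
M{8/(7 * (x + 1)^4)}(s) 4 * gamma(s) * gamma(4 - s)/21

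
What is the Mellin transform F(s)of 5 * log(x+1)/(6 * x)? -5 * pi * csc(pi * s)/(6 * s - 6)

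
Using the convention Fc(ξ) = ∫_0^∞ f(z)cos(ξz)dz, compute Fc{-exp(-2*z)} -2/(ξ^2 + 4)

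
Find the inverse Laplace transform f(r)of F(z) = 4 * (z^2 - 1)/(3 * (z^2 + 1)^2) 4 * r * cos(r)/3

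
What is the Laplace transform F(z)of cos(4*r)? z/(z^2 + 16)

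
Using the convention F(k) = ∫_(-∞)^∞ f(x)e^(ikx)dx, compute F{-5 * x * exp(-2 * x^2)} -5 * sqrt(2) * I * sqrt(pi) * k * exp(-k^2/8)/8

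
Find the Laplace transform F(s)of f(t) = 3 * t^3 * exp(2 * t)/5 18/(5 * (s - 2)^4)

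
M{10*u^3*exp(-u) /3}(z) 10*gamma(z + 3) /3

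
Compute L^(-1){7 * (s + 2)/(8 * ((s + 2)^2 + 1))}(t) 7 * exp(-2 * t) * cos(t)/8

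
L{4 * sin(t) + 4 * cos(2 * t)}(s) 4/(s^2 + 1) + 4 * s/(s^2 + 4)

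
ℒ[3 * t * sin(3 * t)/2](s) 9 * s/(s^2 + 9)^2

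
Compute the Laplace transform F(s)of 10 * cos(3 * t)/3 10 * s/(3 * (s^2 + 9))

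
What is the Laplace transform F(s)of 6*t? 6/s^2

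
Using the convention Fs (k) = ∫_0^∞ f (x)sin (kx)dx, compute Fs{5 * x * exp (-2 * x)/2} 10 * k/ (k^2 + 4)^2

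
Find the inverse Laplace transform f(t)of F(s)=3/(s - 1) 3*exp(t)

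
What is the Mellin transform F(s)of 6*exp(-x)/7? 6*gamma(s)/7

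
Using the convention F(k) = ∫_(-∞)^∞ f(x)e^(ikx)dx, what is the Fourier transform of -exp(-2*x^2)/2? -sqrt(2)*sqrt(pi)*exp(-k^2/8)/4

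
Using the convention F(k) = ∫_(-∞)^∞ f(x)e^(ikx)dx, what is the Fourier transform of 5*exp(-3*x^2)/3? 5*sqrt(3)*sqrt(pi)*exp(-k^2/12)/9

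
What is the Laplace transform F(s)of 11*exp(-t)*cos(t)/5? 11*(s + 1)/(5*((s + 1)^2 + 1))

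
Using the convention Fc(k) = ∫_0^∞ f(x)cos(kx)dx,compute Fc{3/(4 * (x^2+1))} 3 * pi * exp(-k)/8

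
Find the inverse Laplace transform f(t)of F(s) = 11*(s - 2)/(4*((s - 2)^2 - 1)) 11*exp(2*t)*cosh(t)/4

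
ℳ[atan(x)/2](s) -pi*sec(pi*s/2)/(4*s)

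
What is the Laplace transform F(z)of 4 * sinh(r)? 4/(z^2 - 1)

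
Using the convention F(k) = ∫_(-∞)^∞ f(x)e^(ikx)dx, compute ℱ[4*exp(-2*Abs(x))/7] 16/(7*(k^2 + 4))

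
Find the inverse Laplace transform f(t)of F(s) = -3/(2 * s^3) -3 * t^2/4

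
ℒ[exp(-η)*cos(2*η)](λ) (λ + 1)/((λ + 1)^2 + 4)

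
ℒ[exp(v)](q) 1/(q - 1)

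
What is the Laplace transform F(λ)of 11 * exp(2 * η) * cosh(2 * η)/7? 11 * (λ - 2)/(7 * λ * (λ - 4))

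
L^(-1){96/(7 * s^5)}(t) 4 * t^4/7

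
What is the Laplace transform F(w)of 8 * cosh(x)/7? 8 * w/(7 * (w^2 - 1))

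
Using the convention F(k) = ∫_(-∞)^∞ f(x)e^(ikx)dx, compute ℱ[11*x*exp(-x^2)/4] 11*I*sqrt(pi)*k*exp(-k^2/4)/8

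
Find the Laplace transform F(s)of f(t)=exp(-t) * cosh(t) (s + 1)/(s * (s + 2))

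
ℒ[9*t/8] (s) 9/(8*s^2)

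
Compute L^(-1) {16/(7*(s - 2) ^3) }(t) 8*t^2*exp(2*t) /7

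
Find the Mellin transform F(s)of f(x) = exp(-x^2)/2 gamma(s/2)/4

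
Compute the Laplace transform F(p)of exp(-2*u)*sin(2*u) 2/((p + 2)^2 + 4)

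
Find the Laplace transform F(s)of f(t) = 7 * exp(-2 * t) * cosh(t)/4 7 * (s + 2)/(4 * ((s + 2)^2-1))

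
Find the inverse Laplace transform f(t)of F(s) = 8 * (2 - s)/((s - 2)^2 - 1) -8 * exp(2 * t) * cosh(t)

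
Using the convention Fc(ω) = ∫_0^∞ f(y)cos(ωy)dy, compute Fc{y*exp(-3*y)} (9 - ω^2)/(ω^2 + 9)^2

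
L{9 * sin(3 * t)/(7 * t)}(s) 9 * atan(3/s)/7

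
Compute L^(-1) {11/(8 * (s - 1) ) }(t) 11 * exp(t) /8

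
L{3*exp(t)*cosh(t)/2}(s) 3*(s - 1)/(2*s*(s - 2))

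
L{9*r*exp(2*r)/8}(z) 9/(8*(z - 2)^2)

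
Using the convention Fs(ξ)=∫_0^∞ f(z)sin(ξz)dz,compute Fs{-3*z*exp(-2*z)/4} -3*ξ/(ξ^2 + 4)^2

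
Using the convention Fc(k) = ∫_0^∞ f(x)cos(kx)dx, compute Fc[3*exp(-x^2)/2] 3*sqrt(pi)*exp(-k^2/4)/4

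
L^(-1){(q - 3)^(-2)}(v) v*exp(3*v)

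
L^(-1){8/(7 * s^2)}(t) 8 * t/7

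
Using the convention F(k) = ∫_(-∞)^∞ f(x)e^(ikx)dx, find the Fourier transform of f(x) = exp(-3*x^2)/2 sqrt(3)*sqrt(pi)*exp(-k^2/12)/6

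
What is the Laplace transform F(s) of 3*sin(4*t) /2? 6/(s^2+16) 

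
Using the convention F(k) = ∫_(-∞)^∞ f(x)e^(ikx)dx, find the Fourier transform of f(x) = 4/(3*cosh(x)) 4*pi/(3*cosh(pi*k/2))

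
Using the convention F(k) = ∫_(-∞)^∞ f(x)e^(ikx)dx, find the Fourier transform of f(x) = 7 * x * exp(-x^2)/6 7 * I * sqrt(pi) * k * exp(-k^2/4)/12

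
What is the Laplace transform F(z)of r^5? 120/z^6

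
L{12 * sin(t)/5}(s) 12/(5 * (s^2 + 1))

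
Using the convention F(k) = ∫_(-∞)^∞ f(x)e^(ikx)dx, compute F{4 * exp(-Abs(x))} 8/(k^2 + 1)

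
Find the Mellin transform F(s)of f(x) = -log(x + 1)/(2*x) pi*csc(pi*s)/(2*(s - 1))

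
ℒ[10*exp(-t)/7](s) 10/(7*(s + 1))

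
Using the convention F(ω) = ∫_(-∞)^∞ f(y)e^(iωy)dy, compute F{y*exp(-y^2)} I*sqrt(pi)*ω*exp(-ω^2/4)/2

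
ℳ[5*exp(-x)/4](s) 5*gamma(s)/4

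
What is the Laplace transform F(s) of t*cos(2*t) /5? (s^2 - 4) /(5*(s^2 + 4) ^2) 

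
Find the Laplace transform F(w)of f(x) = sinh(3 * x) 3/(w^2 - 9)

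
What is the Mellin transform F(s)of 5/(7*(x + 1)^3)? 5*pi*(s - 2)*(s - 1)/(14*sin(pi*s))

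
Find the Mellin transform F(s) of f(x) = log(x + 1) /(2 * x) -pi * csc(pi * s) /(2 * s - 2) 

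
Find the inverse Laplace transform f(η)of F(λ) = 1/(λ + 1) exp(-η)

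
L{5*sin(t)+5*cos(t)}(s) 5/(s^2+1)+5*s/(s^2+1)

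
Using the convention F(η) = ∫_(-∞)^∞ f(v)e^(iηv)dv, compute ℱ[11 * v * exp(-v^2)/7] 11 * I * sqrt(pi) * η * exp(-η^2/4)/14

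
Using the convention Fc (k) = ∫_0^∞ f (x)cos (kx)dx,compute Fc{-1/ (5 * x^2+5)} -pi * exp (-k)/10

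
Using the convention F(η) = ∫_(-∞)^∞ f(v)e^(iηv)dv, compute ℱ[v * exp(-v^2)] I * sqrt(pi) * η * exp(-η^2/4)/2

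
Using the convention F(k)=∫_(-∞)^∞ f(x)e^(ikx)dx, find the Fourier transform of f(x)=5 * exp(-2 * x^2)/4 5 * sqrt(2) * sqrt(pi) * exp(-k^2/8)/8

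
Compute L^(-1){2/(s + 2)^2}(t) 2*t*exp(-2*t)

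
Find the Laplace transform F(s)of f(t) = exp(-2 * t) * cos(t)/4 (s + 2)/(4 * ((s + 2)^2 + 1))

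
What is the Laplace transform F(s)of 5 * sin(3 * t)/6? 5/(2 * (s^2 + 9))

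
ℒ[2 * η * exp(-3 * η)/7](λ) 2/(7 * (λ + 3)^2)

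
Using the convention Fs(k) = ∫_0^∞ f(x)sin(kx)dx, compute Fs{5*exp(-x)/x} 5*atan(k)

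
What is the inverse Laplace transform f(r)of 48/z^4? 8 * r^3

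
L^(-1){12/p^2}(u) 12 * u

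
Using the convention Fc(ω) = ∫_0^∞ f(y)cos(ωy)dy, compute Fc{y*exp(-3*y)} (9 - ω^2)/(ω^2 + 9)^2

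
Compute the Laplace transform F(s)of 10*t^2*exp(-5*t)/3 20/(3*(s+5)^3)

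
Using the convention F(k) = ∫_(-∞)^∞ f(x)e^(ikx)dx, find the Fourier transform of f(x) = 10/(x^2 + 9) 10 * pi * exp(-3 * Abs(k))/3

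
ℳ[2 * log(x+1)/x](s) -2 * pi * csc(pi * s)/(s - 1)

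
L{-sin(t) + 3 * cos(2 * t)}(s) 3 * s/(s^2 + 4) - 1/(s^2 + 1)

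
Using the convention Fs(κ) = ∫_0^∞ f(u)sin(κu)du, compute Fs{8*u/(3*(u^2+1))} 4*pi*exp(-κ)/3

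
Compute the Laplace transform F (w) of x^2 2/w^3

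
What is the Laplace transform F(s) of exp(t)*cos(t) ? (s - 1) /((s - 1) ^2 + 1) 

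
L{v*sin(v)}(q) 2*q/(q^2 + 1)^2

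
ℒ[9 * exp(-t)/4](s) 9/(4 * (s+1))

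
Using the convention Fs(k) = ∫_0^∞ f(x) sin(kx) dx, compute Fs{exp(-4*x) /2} k/(2*(k^2 + 16) ) 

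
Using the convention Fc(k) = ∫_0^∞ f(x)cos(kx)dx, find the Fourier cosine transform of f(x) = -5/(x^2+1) -5*pi*exp(-k)/2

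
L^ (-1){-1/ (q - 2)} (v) -exp (2 * v)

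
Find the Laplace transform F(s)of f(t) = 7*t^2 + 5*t 14/s^3 + 5/s^2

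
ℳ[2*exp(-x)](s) 2*gamma(s)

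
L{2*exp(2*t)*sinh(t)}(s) 2/((s - 2)^2 - 1)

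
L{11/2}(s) 11/(2*s)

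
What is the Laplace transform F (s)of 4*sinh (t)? 4/ (s^2-1)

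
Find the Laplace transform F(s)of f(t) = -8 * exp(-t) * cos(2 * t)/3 8 * (-s - 1)/(3 * ((s + 1)^2 + 4))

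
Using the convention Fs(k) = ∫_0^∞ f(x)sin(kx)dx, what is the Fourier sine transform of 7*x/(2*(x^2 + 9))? 7*pi*exp(-3*k)/4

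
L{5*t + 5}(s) 5/s + 5/s^2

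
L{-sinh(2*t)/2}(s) -1/(s^2 - 4)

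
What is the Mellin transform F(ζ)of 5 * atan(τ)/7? -5 * pi * sec(pi * ζ/2)/(14 * ζ)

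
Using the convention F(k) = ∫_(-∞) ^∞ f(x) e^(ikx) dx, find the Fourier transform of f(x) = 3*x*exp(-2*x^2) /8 3*sqrt(2)*I*sqrt(pi)*k*exp(-k^2/8) /64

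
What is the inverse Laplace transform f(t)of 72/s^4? 12 * t^3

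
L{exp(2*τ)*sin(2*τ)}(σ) 2/((σ - 2)^2+4)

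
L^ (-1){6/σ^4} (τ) τ^3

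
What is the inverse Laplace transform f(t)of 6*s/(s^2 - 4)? 6*cosh(2*t)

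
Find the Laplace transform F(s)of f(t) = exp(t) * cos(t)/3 (s - 1)/(3 * ((s - 1)^2 + 1))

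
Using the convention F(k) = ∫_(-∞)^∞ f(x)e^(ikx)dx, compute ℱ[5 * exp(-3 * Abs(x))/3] 10/(k^2+9)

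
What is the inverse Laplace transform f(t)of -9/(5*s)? -9/5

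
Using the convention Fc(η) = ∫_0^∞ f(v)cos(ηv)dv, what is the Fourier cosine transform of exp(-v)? 1/(η^2+1)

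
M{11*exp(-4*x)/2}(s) 11*gamma(s)/(2*2^(2*s))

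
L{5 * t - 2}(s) 5/s^2 - 2/s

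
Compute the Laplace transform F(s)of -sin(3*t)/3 -1/(s^2 + 9)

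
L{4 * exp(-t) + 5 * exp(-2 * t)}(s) 4/(s + 1) + 5/(s + 2)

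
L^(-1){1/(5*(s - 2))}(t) exp(2*t)/5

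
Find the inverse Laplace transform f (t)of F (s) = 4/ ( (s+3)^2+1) 4 * exp (-3 * t) * sin (t)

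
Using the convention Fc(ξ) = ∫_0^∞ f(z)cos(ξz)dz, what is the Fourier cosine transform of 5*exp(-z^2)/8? 5*sqrt(pi)*exp(-ξ^2/4)/16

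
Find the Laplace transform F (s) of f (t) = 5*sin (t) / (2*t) 5*atan (1/s) /2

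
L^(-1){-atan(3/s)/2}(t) -sin(3 * t)/(2 * t)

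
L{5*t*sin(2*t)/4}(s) 5*s/(s^2+4)^2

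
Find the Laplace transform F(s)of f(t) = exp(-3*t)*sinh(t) 1/((s + 3)^2 - 1)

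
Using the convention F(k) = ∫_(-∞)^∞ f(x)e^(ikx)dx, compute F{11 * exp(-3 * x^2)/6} 11 * sqrt(3) * sqrt(pi) * exp(-k^2/12)/18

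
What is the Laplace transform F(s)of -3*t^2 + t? s^(-2) - 6/s^3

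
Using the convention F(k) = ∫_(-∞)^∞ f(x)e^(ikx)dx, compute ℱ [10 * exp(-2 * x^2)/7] 5 * sqrt(2) * sqrt(pi) * exp(-k^2/8)/7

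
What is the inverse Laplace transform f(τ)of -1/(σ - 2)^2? -τ*exp(2*τ)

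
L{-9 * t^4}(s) -216/s^5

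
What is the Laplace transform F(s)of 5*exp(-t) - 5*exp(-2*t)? 5/(s + 1) - 5/(s + 2)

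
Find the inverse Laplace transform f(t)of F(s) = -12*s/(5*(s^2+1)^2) -6*t*sin(t)/5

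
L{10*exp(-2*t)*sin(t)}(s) 10/((s + 2)^2 + 1)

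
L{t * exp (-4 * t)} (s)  (s+4)^ (-2)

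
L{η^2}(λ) 2/λ^3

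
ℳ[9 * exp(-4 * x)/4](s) 9 * gamma(s)/(4 * 2^(2 * s))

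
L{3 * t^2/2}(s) 3/s^3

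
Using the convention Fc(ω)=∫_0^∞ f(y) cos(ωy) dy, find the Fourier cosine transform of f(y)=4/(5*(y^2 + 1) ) 2*pi*exp(-ω) /5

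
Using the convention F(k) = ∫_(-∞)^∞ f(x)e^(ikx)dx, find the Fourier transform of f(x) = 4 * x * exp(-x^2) 2 * I * sqrt(pi) * k * exp(-k^2/4)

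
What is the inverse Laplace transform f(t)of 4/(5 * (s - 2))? 4 * exp(2 * t)/5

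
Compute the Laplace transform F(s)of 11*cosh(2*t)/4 11*s/(4*(s^2 - 4))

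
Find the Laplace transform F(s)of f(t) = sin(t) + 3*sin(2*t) 6/(s^2 + 4) + 1/(s^2 + 1)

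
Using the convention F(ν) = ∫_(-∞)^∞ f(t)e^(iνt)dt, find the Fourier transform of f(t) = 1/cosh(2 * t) pi/(2 * cosh(pi * ν/4))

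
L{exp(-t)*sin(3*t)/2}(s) 3/(2*((s + 1)^2 + 9))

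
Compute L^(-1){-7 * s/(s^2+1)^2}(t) -7 * t * sin(t)/2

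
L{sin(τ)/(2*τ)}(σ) atan(1/σ)/2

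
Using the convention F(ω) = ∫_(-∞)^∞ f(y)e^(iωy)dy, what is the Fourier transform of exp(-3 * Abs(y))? 6/(ω^2 + 9)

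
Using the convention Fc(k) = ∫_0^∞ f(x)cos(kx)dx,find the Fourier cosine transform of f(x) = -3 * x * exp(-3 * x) 3 * (k^2-9)/(k^2 + 9)^2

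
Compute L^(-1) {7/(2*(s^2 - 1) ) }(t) 7*sinh(t) /2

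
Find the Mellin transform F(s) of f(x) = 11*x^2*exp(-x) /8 11*gamma(s + 2) /8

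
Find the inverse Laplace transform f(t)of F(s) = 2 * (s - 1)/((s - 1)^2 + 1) 2 * exp(t) * cos(t)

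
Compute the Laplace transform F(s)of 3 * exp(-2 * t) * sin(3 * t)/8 9/(8 * ((s + 2)^2 + 9))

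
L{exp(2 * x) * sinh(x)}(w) 1/((w - 2)^2 - 1)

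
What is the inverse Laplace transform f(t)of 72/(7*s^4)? 12*t^3/7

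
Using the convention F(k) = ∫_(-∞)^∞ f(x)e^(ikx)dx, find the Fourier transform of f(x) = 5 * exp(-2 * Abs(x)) 20/(k^2 + 4)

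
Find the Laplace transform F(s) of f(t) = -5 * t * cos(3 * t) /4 5 * (9 - s^2) /(4 * (s^2 + 9) ^2) 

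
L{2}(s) 2/s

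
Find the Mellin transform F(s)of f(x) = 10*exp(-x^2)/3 5*gamma(s/2)/3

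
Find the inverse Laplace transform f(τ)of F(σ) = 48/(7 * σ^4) 8 * τ^3/7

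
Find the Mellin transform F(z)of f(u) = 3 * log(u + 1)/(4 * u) -3 * pi * csc(pi * z)/(4 * z - 4)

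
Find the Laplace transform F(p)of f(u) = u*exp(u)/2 1/(2*(p - 1)^2)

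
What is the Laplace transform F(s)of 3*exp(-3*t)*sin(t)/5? 3/(5*((s + 3)^2 + 1))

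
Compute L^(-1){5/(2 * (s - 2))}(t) 5 * exp(2 * t)/2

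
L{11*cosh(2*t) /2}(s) 11*s/(2*(s^2 - 4) ) 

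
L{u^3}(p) 6/p^4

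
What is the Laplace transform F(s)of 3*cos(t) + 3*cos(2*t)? 3*s/(s^2 + 4) + 3*s/(s^2 + 1)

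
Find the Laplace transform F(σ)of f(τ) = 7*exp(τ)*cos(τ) 7*(σ - 1)/((σ - 1)^2 + 1)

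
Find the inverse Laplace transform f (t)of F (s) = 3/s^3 3 * t^2/2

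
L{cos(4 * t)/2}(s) s/(2 * (s^2 + 16))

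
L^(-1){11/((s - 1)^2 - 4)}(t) 11 * exp(t) * sinh(2 * t)/2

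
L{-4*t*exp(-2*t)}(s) -4/(s+2)^2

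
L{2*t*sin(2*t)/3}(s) 8*s/(3*(s^2+4)^2)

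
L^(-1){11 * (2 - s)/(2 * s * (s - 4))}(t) -11 * exp(2 * t) * cosh(2 * t)/2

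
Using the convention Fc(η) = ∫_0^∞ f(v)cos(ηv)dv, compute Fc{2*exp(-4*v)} 8/(η^2 + 16)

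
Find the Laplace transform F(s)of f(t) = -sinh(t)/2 -1/(2 * s^2 - 2)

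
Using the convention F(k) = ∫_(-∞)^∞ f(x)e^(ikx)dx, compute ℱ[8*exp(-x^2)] 8*sqrt(pi)*exp(-k^2/4)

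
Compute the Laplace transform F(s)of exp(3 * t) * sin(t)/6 1/(6 * ((s - 3)^2 + 1))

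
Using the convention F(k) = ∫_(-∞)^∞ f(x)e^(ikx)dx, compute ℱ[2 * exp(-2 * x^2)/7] sqrt(2) * sqrt(pi) * exp(-k^2/8)/7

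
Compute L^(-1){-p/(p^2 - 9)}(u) -cosh(3 * u)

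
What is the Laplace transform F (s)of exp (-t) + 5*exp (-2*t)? 5/ (s + 2) + 1/ (s + 1)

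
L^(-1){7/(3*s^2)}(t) 7*t/3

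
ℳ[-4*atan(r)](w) 2*pi*sec(pi*w/2)/w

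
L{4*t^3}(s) 24/s^4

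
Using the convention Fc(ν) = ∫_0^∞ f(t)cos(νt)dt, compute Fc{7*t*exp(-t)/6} 7*(1 - ν^2)/(6*(ν^2+1)^2)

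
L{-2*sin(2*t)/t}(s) -2*atan(2/s)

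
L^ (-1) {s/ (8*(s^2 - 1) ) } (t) cosh (t) /8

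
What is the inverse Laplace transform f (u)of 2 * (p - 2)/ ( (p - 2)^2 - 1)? 2 * exp (2 * u) * cosh (u)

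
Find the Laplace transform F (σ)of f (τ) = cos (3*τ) σ/ (σ^2 + 9)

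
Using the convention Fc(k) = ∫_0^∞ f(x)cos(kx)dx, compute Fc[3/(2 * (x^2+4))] 3 * pi * exp(-2 * k)/8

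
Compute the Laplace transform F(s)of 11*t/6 11/(6*s^2)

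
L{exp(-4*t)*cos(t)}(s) (s+4)/((s+4)^2+1)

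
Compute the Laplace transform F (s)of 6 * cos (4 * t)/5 6 * s/ (5 * (s^2 + 16))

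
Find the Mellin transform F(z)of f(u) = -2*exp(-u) -2*gamma(z)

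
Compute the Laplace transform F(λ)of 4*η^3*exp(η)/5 24/(5*(λ - 1)^4)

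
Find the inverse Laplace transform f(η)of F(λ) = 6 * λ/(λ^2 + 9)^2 η * sin(3 * η)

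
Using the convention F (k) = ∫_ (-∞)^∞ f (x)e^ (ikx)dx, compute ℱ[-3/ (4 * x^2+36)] -pi * exp (-3 * Abs (k))/4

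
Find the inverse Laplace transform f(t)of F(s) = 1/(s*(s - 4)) exp(2*t)*sinh(2*t)/2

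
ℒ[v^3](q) 6/q^4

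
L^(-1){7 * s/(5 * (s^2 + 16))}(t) 7 * cos(4 * t)/5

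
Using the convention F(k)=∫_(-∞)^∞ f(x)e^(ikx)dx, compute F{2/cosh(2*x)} pi/cosh(pi*k/4)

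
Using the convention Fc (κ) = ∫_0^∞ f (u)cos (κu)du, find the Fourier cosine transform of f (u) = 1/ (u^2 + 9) pi * exp (-3 * κ)/6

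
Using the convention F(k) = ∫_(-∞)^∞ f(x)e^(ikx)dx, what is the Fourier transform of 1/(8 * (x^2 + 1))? pi * exp(-Abs(k))/8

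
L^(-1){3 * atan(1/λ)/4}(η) 3 * sin(η)/(4 * η)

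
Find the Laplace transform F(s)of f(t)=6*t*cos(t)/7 6*(s^2-1)/(7*(s^2 + 1)^2)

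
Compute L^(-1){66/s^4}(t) 11 * t^3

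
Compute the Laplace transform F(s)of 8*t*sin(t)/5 16*s/(5*(s^2+1)^2)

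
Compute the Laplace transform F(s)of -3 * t -3/s^2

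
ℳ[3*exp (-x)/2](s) 3*gamma (s)/2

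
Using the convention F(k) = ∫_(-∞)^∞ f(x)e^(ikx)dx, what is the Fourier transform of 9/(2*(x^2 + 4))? 9*pi*exp(-2*Abs(k))/4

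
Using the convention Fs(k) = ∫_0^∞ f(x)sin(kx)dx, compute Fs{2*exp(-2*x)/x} 2*atan(k/2)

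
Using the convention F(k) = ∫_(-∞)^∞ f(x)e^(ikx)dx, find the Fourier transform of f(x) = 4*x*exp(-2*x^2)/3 sqrt(2)*I*sqrt(pi)*k*exp(-k^2/8)/6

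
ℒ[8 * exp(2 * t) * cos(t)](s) 8 * (s - 2)/((s - 2)^2 + 1)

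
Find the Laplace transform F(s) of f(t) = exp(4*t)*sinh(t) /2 1/(2*((s - 4) ^2-1) ) 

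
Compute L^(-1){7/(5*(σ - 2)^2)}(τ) 7*τ*exp(2*τ)/5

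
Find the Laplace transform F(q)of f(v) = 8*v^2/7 16/(7*q^3)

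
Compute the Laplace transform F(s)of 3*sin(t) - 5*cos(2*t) 3/(s^2 + 1) - 5*s/(s^2 + 4)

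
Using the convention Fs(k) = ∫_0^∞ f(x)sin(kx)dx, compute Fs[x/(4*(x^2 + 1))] pi*exp(-k)/8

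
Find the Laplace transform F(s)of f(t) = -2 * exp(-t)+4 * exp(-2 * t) 4/(s+2) - 2/(s+1)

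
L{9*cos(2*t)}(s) 9*s/(s^2 + 4)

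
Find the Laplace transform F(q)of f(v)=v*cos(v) (q^2-1)/(q^2+1)^2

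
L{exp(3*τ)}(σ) 1/(σ - 3)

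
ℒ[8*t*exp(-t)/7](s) 8/(7*(s + 1)^2)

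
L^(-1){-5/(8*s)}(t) -5/8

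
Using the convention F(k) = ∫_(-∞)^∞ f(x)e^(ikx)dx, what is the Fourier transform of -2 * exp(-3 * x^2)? -2 * sqrt(3) * sqrt(pi) * exp(-k^2/12)/3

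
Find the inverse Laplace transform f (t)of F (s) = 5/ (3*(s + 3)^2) 5*t*exp (-3*t)/3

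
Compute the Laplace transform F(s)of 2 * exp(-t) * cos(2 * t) 2 * (s + 1)/((s + 1)^2 + 4)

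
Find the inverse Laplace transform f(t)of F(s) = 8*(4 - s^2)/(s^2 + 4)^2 -8*t*cos(2*t)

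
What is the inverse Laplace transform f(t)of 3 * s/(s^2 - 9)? 3 * cosh(3 * t)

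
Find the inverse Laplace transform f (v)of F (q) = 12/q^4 2*v^3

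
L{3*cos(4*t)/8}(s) 3*s/(8*(s^2 + 16))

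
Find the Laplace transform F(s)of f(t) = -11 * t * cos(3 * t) 11 * (9 - s^2)/(s^2 + 9)^2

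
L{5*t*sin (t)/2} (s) 5*s/ (s^2 + 1)^2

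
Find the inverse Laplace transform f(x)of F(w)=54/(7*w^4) 9*x^3/7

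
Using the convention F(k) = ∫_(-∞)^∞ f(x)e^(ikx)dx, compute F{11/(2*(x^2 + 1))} 11*pi*exp(-Abs(k))/2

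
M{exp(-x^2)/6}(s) gamma(s/2)/12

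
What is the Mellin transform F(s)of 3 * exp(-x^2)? 3 * gamma(s/2)/2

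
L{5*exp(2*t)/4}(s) 5/(4*(s - 2))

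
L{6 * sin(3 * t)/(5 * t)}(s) 6 * atan(3/s)/5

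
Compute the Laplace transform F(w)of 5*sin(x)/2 5/(2*(w^2 + 1))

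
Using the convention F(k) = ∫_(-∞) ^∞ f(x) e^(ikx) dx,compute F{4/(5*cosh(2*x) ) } 2*pi/(5*cosh(pi*k/4) ) 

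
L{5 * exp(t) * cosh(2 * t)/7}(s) 5 * (s - 1)/(7 * ((s - 1)^2 - 4))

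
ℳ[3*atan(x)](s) -3*pi*sec(pi*s/2)/(2*s)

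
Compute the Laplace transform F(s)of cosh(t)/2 s/(2*(s^2 - 1))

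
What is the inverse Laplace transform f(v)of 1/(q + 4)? exp(-4*v)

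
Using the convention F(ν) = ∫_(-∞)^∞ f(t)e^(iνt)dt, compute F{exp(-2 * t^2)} sqrt(2) * sqrt(pi) * exp(-ν^2/8)/2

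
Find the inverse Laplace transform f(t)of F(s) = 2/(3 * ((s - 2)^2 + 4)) exp(2 * t) * sin(2 * t)/3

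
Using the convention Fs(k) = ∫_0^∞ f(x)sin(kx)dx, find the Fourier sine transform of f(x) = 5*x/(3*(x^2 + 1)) 5*pi*exp(-k)/6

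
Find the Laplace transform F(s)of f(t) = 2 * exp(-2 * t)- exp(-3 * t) 2/(s+2) - 1/(s+3)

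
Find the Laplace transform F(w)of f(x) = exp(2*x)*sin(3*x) 3/((w - 2)^2 + 9)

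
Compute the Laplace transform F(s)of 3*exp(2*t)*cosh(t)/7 3*(s - 2)/(7*((s - 2)^2 - 1))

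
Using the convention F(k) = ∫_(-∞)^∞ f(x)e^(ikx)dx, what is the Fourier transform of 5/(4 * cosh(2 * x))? 5 * pi/(8 * cosh(pi * k/4))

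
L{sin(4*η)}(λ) 4/(λ^2 + 16)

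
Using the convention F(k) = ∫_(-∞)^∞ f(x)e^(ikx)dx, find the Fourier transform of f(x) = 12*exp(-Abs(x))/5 24/(5*(k^2 + 1))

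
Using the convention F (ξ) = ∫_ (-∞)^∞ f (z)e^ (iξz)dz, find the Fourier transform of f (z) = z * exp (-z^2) I * sqrt (pi) * ξ * exp (-ξ^2/4)/2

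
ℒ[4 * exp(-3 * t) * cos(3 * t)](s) 4 * (s + 3)/((s + 3)^2 + 9)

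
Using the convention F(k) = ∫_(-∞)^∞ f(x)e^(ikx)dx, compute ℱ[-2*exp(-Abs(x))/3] -4/(3*k^2+3)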